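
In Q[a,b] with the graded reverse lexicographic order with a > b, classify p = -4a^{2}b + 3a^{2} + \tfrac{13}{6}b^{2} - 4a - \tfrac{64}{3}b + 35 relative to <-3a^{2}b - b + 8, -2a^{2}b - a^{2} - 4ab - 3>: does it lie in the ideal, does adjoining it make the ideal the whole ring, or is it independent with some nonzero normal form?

-4a^{2}b + 3a^{2} + \tfrac{13}{6}b^{2} - 4a - \tfrac{64}{3}b + 35 lies in I (it reduces to 0).

First compute the reduced Gröbner basis of I by Buchberger's algorithm.
f_1 = -3a^{2}b - b + 8, LT = a^{2}b.
f_2 = -2a^{2}b - a^{2} - 4ab - 3, LT = a^{2}b.

S(f_1,f_2): lcm = a^{2}b. S = -\tfrac{1}{2}a^{2} - 2ab + \tfrac{1}{3}b - \tfrac{25}{6}.
  leading term a^{2}: no divisor's leading term divides it; move -\tfrac{1}{2}a^{2} to the remainder.
  leading term ab: no divisor's leading term divides it; move -2ab to the remainder.
  leading term b: no divisor's leading term divides it; move \tfrac{1}{3}b to the remainder.
  leading term 1: no divisor's leading term divides it; move -\tfrac{25}{6} to the remainder.
  remainder -\tfrac{1}{2}a^{2} - 2ab + \tfrac{1}{3}b - \tfrac{25}{6} ≠ 0; add h_3 = -\tfrac{1}{2}a^{2} - 2ab + \tfrac{1}{3}b - \tfrac{25}{6} to the basis.

S(f_1,h_3): lcm = a^{2}b. S = -4ab^{2} + \tfrac{2}{3}b^{2} - 8b - \tfrac{8}{3}.
  leading term ab^{2}: no divisor's leading term divides it; move -4ab^{2} to the remainder.
  leading term b^{2}: no divisor's leading term divides it; move \tfrac{2}{3}b^{2} to the remainder.
  leading term b: no divisor's leading term divides it; move -8b to the remainder.
  leading term 1: no divisor's leading term divides it; move -\tfrac{8}{3} to the remainder.
  remainder -4ab^{2} + \tfrac{2}{3}b^{2} - 8b - \tfrac{8}{3} ≠ 0; add h_4 = -4ab^{2} + \tfrac{2}{3}b^{2} - 8b - \tfrac{8}{3} to the basis.

S(f_1,h_4): lcm = a^{2}b^{2}. S = \tfrac{1}{6}ab^{2} - 2ab + \tfrac{1}{3}b^{2} - \tfrac{2}{3}a - \tfrac{8}{3}b.
  leading term ab^{2}: subtract (-\tfrac{1}{24})·h_4 from \tfrac{1}{6}ab^{2} - 2ab + \tfrac{1}{3}b^{2} - \tfrac{2}{3}a - \tfrac{8}{3}b → -2ab + \tfrac{13}{36}b^{2} - \tfrac{2}{3}a - 3b - \tfrac{1}{9}
  leading term ab: no divisor's leading term divides it; move -2ab to the remainder.
  leading term b^{2}: no divisor's leading term divides it; move \tfrac{13}{36}b^{2} to the remainder.
  leading term a: no divisor's leading term divides it; move -\tfrac{2}{3}a to the remainder.
  leading term b: no divisor's leading term divides it; move -3b to the remainder.
  leading term 1: no divisor's leading term divides it; move -\tfrac{1}{9} to the remainder.
  remainder -2ab + \tfrac{13}{36}b^{2} - \tfrac{2}{3}a - 3b - \tfrac{1}{9} ≠ 0; add h_5 = -2ab + \tfrac{13}{36}b^{2} - \tfrac{2}{3}a - 3b - \tfrac{1}{9} to the basis.

S(h_4,h_5): lcm = ab^{2}. S = \tfrac{13}{72}b^{3} - \tfrac{1}{3}ab - \tfrac{5}{3}b^{2} + \tfrac{35}{18}b + \tfrac{2}{3}.
  leading term b^{3}: no divisor's leading term divides it; move \tfrac{13}{72}b^{3} to the remainder.
  leading term ab: subtract (\tfrac{1}{6})·h_5 from -\tfrac{1}{3}ab - \tfrac{5}{3}b^{2} + \tfrac{35}{18}b + \tfrac{2}{3} → -\tfrac{373}{216}b^{2} + \tfrac{1}{9}a + \tfrac{22}{9}b + \tfrac{37}{54}
  leading term b^{2}: no divisor's leading term divides it; move -\tfrac{373}{216}b^{2} to the remainder.
  leading term a: no divisor's leading term divides it; move \tfrac{1}{9}a to the remainder.
  leading term b: no divisor's leading term divides it; move \tfrac{22}{9}b to the remainder.
  leading term 1: no divisor's leading term divides it; move \tfrac{37}{54} to the remainder.
  remainder \tfrac{13}{72}b^{3} - \tfrac{373}{216}b^{2} + \tfrac{1}{9}a + \tfrac{22}{9}b + \tfrac{37}{54} ≠ 0; add h_6 = \tfrac{13}{72}b^{3} - \tfrac{373}{216}b^{2} + \tfrac{1}{9}a + \tfrac{22}{9}b + \tfrac{37}{54} to the basis.

The other S-polynomials (S(f_2,h_3), S(f_2,h_4), S(h_3,h_4), S(f_1,h_5), S(f_2,h_5), S(h_3,h_5), S(f_1,h_6), S(f_2,h_6), S(h_3,h_6), S(h_4,h_6), S(h_5,h_6)) all reduce to 0 modulo the current basis, so we have a Gröbner basis.
Inter-reduce: drop elements whose leading term is divisible by another's, tail-reduce, and make monic.
Reduced Gröbner basis: {b^{3} - \tfrac{373}{39}b^{2} + \tfrac{8}{13}a + \tfrac{176}{13}b + \tfrac{148}{39}, a^{2} + \tfrac{13}{18}b^{2} - \tfrac{4}{3}a - \tfrac{20}{3}b + \tfrac{73}{9}, ab - \tfrac{13}{72}b^{2} + \tfrac{1}{3}a + \tfrac{3}{2}b + \tfrac{1}{18}}.
Label its elements g_1 = b^{3} - \tfrac{373}{39}b^{2} + \tfrac{8}{13}a + \tfrac{176}{13}b + \tfrac{148}{39}, g_2 = a^{2} + \tfrac{13}{18}b^{2} - \tfrac{4}{3}a - \tfrac{20}{3}b + \tfrac{73}{9}, g_3 = ab - \tfrac{13}{72}b^{2} + \tfrac{1}{3}a + \tfrac{3}{2}b + \tfrac{1}{18}.

Reduce p = -4a^{2}b + 3a^{2} + \tfrac{13}{6}b^{2} - 4a - \tfrac{64}{3}b + 35 modulo G:
  leading term a^{2}b: subtract (-4b)·g_2 from -4a^{2}b + 3a^{2} + \tfrac{13}{6}b^{2} - 4a - \tfrac{64}{3}b + 35 → \tfrac{26}{9}b^{3} + 3a^{2} - \tfrac{16}{3}ab - \tfrac{49}{2}b^{2} - 4a + \tfrac{100}{9}b + 35
  leading term b^{3}: subtract (\tfrac{26}{9})·g_1 from \tfrac{26}{9}b^{3} + 3a^{2} - \tfrac{16}{3}ab - \tfrac{49}{2}b^{2} - 4a + \tfrac{100}{9}b + 35 → 3a^{2} - \tfrac{16}{3}ab + \tfrac{169}{54}b^{2} - \tfrac{52}{9}a - 28b + \tfrac{649}{27}
  leading term a^{2}: subtract (3)·g_2 from 3a^{2} - \tfrac{16}{3}ab + \tfrac{169}{54}b^{2} - \tfrac{52}{9}a - 28b + \tfrac{649}{27} → -\tfrac{16}{3}ab + \tfrac{26}{27}b^{2} - \tfrac{16}{9}a - 8b - \tfrac{8}{27}
  leading term ab: subtract (-\tfrac{16}{3})·g_3 from -\tfrac{16}{3}ab + \tfrac{26}{27}b^{2} - \tfrac{16}{9}a - 8b - \tfrac{8}{27} → 0
  normal form = 0.
Since the normal form is 0, p ∈ I.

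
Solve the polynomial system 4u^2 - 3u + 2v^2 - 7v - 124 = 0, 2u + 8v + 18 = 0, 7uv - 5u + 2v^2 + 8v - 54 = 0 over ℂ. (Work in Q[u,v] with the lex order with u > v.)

{(-5, -1)}

Compute a lex Gröbner basis by Buchberger's algorithm.
f_1 = 4u^2 - 3u + 2v^2 - 7v - 124, LT = u^2.
f_2 = 2u + 8v + 18, LT = u.
f_3 = 7uv - 5u + 2v^2 + 8v - 54, LT = uv.

S(f_1,f_2): lcm = u^2. S = -4uv - 39/4u + 1/2v^2 - 7/4v - 31.
  leading term uv: subtract (-2v)·f_2 from -4uv - 39/4u + 1/2v^2 - 7/4v - 31 → -39/4u + 33/2v^2 + 137/4v - 31
  leading term u: subtract (-39/8)·f_2 from -39/4u + 33/2v^2 + 137/4v - 31 → 33/2v^2 + 293/4v + 227/4
  leading term v^2: no divisor's leading term divides it; move 33/2v^2 to the remainder.
  leading term v: no divisor's leading term divides it; move 293/4v to the remainder.
  leading term 1: no divisor's leading term divides it; move 227/4 to the remainder.
  remainder 33/2v^2 + 293/4v + 227/4 ≠ 0; add h_4 = 33/2v^2 + 293/4v + 227/4 to the basis.

S(f_1,f_3): lcm = u^2v. S = 5/7u^2 - 2/7uv^2 - 53/28uv + 54/7u + 1/2v^3 - 7/4v^2 - 31v.
  leading term u^2: subtract (5/28)·f_1 from 5/7u^2 - 2/7uv^2 - 53/28uv + 54/7u + 1/2v^3 - 7/4v^2 - 31v → -2/7uv^2 - 53/28uv + 33/4u + 1/2v^3 - 59/28v^2 - 119/4v + 155/7
  leading term uv^2: subtract (-1/7v^2)·f_2 from -2/7uv^2 - 53/28uv + 33/4u + 1/2v^3 - 59/28v^2 - 119/4v + 155/7 → -53/28uv + 33/4u + 23/14v^3 + 13/28v^2 - 119/4v + 155/7
  leading term uv: subtract (-53/56v)·f_2 from -53/28uv + 33/4u + 23/14v^3 + 13/28v^2 - 119/4v + 155/7 → 33/4u + 23/14v^3 + 225/28v^2 - 89/7v + 155/7
  leading term u: subtract (33/8)·f_2 from 33/4u + 23/14v^3 + 225/28v^2 - 89/7v + 155/7 → 23/14v^3 + 225/28v^2 - 320/7v - 1459/28
  leading term v^3: subtract (23/231v)·h_4 from 23/14v^3 + 225/28v^2 - 320/7v - 1459/28 → 49/66v^2 - 47461/924v - 1459/28
  leading term v^2: subtract (49/1089)·h_4 from 49/66v^2 - 47461/924v - 1459/28 → -416678/7623v - 416678/7623
  leading term v: no divisor's leading term divides it; move -416678/7623v to the remainder.
  leading term 1: no divisor's leading term divides it; move -416678/7623 to the remainder.
  remainder -416678/7623v - 416678/7623 ≠ 0; add h_5 = -416678/7623v - 416678/7623 to the basis.

The other S-polynomials (S(f_2,f_3), S(f_1,h_4), S(f_2,h_4), S(f_3,h_4), S(f_1,h_5), S(f_2,h_5), S(f_3,h_5), S(h_4,h_5)) all reduce to 0 modulo the current basis, so we have a Gröbner basis.
Inter-reduce: drop elements whose leading term is divisible by another's, tail-reduce, and make monic.
Reduced Gröbner basis: {u + 5, v + 1}.

From the last basis element, v + 1 = 0, so v takes values in {-1}. Each choice, substituted upward through the basis, yields the corresponding point(s) of the solution set.
  v = -1: the earlier basis element becomes u + 5 = 0, giving u = -5 — point (-5, -1).
Substituting each solution back into the original system confirms all equations vanish.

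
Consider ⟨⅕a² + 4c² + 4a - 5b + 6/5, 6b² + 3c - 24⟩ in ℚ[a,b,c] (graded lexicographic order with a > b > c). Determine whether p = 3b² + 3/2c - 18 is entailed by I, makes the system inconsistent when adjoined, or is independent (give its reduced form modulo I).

First compute the reduced Gröbner basis of I by Buchberger's algorithm.
f_1 = ⅕a² + 4c² + 4a - 5b + 6/5, LT = a².
f_2 = 6b² + 3c - 24, LT = b².

The S-polynomials (S(f_1,f_2)) all reduce to 0 modulo the current basis, so we have a Gröbner basis.
Inter-reduce: drop elements whose leading term is divisible by another's, tail-reduce, and make monic.
Reduced Gröbner basis: {a² + 20c² + 20a - 25b + 6, b² + ½c - 4}.
Label its elements g_1 = a² + 20c² + 20a - 25b + 6, g_2 = b² + ½c - 4.

Reduce p = 3b² + 3/2c - 18 modulo G:
  leading term b²: subtract (3)·g_2 from 3b² + 3/2c - 18 → -6
  leading term 1: no divisor's leading term divides it; move -6 to the remainder.
  normal form = -6.
The normal form is nonzero, so p ∉ I. Since p minus its normal form lies in I, I + (p) = I + (r) where r = -6; decide whether this ideal is the whole ring.
Here r = -6 is a nonzero constant, hence a unit: 1 ∈ I + (p), the Gröbner basis of I + (p) is {1}, and the enlarged system has no common solution — adjoining p is inconsistent.

Adjoining 3b² + 3/2c - 18 makes the ideal the whole ring: the system is inconsistent.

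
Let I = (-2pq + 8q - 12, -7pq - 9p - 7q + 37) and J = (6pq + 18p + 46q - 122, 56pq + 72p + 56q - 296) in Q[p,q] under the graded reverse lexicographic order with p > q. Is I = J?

Since reduced Gröbner bases are canonical representatives of ideals under a given ordering, it suffices to compute and compare them.
Buchberger on the first generating set:
f_1 = -2pq + 8q - 12, LT = pq.
f_2 = -7pq - 9p - 7q + 37, LT = pq.

S(f_1,f_2): lcm = pq. S = -\tfrac{9}{7}p - 5q + \tfrac{79}{7}.
  leading term p: no divisor's leading term divides it; move -\tfrac{9}{7}p to the remainder.
  leading term q: no divisor's leading term divides it; move -5q to the remainder.
  leading term 1: no divisor's leading term divides it; move \tfrac{79}{7} to the remainder.
  remainder -\tfrac{9}{7}p - 5q + \tfrac{79}{7} ≠ 0; add g_3 = -\tfrac{9}{7}p - 5q + \tfrac{79}{7} to the basis.

S(f_1,g_3): lcm = pq. S = -\tfrac{35}{9}q^{2} + \tfrac{43}{9}q + 6.
  leading term q^{2}: no divisor's leading term divides it; move -\tfrac{35}{9}q^{2} to the remainder.
  leading term q: no divisor's leading term divides it; move \tfrac{43}{9}q to the remainder.
  leading term 1: no divisor's leading term divides it; move 6 to the remainder.
  remainder -\tfrac{35}{9}q^{2} + \tfrac{43}{9}q + 6 ≠ 0; add g_4 = -\tfrac{35}{9}q^{2} + \tfrac{43}{9}q + 6 to the basis.

The other S-polynomials (S(f_2,g_3), S(f_1,g_4), S(f_2,g_4), S(g_3,g_4)) all reduce to 0 modulo the current basis, so we have a Gröbner basis.
Inter-reduce: drop elements whose leading term is divisible by another's, tail-reduce, and make monic.
Reduced Gröbner basis: {q^{2} - \tfrac{43}{35}q - \tfrac{54}{35}, p + \tfrac{35}{9}q - \tfrac{79}{9}}.

Buchberger on the second generating set:
h_1 = 6pq + 18p + 46q - 122, LT = pq.
h_2 = 56pq + 72p + 56q - 296, LT = pq.

S(h_1,h_2): lcm = pq. S = \tfrac{12}{7}p + \tfrac{20}{3}q - \tfrac{316}{21}.
  leading term p: no divisor's leading term divides it; move \tfrac{12}{7}p to the remainder.
  leading term q: no divisor's leading term divides it; move \tfrac{20}{3}q to the remainder.
  leading term 1: no divisor's leading term divides it; move -\tfrac{316}{21} to the remainder.
  remainder \tfrac{12}{7}p + \tfrac{20}{3}q - \tfrac{316}{21} ≠ 0; add k_3 = \tfrac{12}{7}p + \tfrac{20}{3}q - \tfrac{316}{21} to the basis.

S(h_1,k_3): lcm = pq. S = -\tfrac{35}{9}q^{2} + 3p + \tfrac{148}{9}q - \tfrac{61}{3}.
  leading term q^{2}: no divisor's leading term divides it; move -\tfrac{35}{9}q^{2} to the remainder.
  leading term p: subtract (\tfrac{7}{4})·k_3 from 3p + \tfrac{148}{9}q - \tfrac{61}{3} → \tfrac{43}{9}q + 6
  leading term q: no divisor's leading term divides it; move \tfrac{43}{9}q to the remainder.
  leading term 1: no divisor's leading term divides it; move 6 to the remainder.
  remainder -\tfrac{35}{9}q^{2} + \tfrac{43}{9}q + 6 ≠ 0; add k_4 = -\tfrac{35}{9}q^{2} + \tfrac{43}{9}q + 6 to the basis.

The other S-polynomials (S(h_2,k_3), S(h_1,k_4), S(h_2,k_4), S(k_3,k_4)) all reduce to 0 modulo the current basis, so we have a Gröbner basis.
Inter-reduce: drop elements whose leading term is divisible by another's, tail-reduce, and make monic.
Reduced Gröbner basis: {q^{2} - \tfrac{43}{35}q - \tfrac{54}{35}, p + \tfrac{35}{9}q - \tfrac{79}{9}}.

The two bases agree; hence the ideals are identical.

Yes, the ideals are equal.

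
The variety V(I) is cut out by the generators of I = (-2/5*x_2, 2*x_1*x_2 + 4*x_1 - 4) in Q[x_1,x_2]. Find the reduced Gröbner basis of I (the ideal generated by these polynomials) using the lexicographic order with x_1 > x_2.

f_1 = -2/5*x_2, LT = x_2.
f_2 = 2*x_1*x_2 + 4*x_1 - 4, LT = x_1*x_2.

S(f_1,f_2): lcm = x_1*x_2. S = -2*x_1 + 2.
  reduce S modulo (f_1, f_2):
  remainder -2*x_1 + 2 ≠ 0; add g_3 = -2*x_1 + 2 to the basis.

The other S-polynomials (S(f_1,g_3), S(f_2,g_3)) all reduce to 0 modulo the current basis, so we have a Gröbner basis.
Inter-reduce: drop elements whose leading term is divisible by another's, tail-reduce, and make monic.

G = {x_1 - 1, x_2}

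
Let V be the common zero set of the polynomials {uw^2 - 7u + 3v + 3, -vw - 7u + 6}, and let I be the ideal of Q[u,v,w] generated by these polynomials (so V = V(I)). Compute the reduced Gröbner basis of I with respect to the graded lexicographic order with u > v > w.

G = {u^3 - 1/7uv^2 + 3/49v^3 - 12/7u^2 + 3/49v^2 + 36/49u, u^2w + uv - 6/7uw - 3/7v^2 - 3/7v, uw^2 - 7u + 3v + 3, vw + 7u - 6}

f_1 = uw^2 - 7u + 3v + 3, LT = uw^2.
f_2 = -vw - 7u + 6, LT = vw.

S(f_1,f_2): lcm = uvw^2. S = -7u^2w - 7uv + 6uw + 3v^2 + 3v.
  leading term u^2w: no divisor's leading term divides it; move -7u^2w to the remainder.
  leading term uv: no divisor's leading term divides it; move -7uv to the remainder.
  leading term uw: no divisor's leading term divides it; move 6uw to the remainder.
  leading term v^2: no divisor's leading term divides it; move 3v^2 to the remainder.
  leading term v: no divisor's leading term divides it; move 3v to the remainder.
  remainder -7u^2w - 7uv + 6uw + 3v^2 + 3v ≠ 0; add g_3 = -7u^2w - 7uv + 6uw + 3v^2 + 3v to the basis.

S(f_1,g_3): lcm = u^2w^2. S = -uvw + 6/7uw^2 + 3/7v^2w - 7u^2 + 3uv + 3/7vw + 3u.
  leading term uvw: subtract (u)·f_2 from -uvw + 6/7uw^2 + 3/7v^2w - 7u^2 + 3uv + 3/7vw + 3u → 6/7uw^2 + 3/7v^2w + 3uv + 3/7vw - 3u
  leading term uw^2: subtract (6/7)·f_1 from 6/7uw^2 + 3/7v^2w + 3uv + 3/7vw - 3u → 3/7v^2w + 3uv + 3/7vw + 3u - 18/7v - 18/7
  leading term v^2w: subtract (-3/7v)·f_2 from 3/7v^2w + 3uv + 3/7vw + 3u - 18/7v - 18/7 → 3/7vw + 3u - 18/7
  leading term vw: subtract (-3/7)·f_2 from 3/7vw + 3u - 18/7 → 0
  remainder 0.

S(f_2,g_3): lcm = u^2vw. S = 7u^3 - uv^2 + 6/7uvw + 3/7v^3 - 6u^2 + 3/7v^2.
  leading term u^3: no divisor's leading term divides it; move 7u^3 to the remainder.
  leading term uv^2: no divisor's leading term divides it; move -uv^2 to the remainder.
  leading term uvw: subtract (-6/7u)·f_2 from 6/7uvw + 3/7v^3 - 6u^2 + 3/7v^2 → 3/7v^3 - 12u^2 + 3/7v^2 + 36/7u
  leading term v^3: no divisor's leading term divides it; move 3/7v^3 to the remainder.
  leading term u^2: no divisor's leading term divides it; move -12u^2 to the remainder.
  leading term v^2: no divisor's leading term divides it; move 3/7v^2 to the remainder.
  leading term u: no divisor's leading term divides it; move 36/7u to the remainder.
  remainder 7u^3 - uv^2 + 3/7v^3 - 12u^2 + 3/7v^2 + 36/7u ≠ 0; add g_4 = 7u^3 - uv^2 + 3/7v^3 - 12u^2 + 3/7v^2 + 36/7u to the basis.

S(f_1,g_4): lcm = u^3w^2. S = 1/7uv^2w^2 - 3/49v^3w^2 + 12/7u^2w^2 - 3/49v^2w^2 - 7u^3 + 3u^2v - 36/49uw^2 + 3u^2.
  leading term uv^2w^2: subtract (1/7v^2)·f_1 from 1/7uv^2w^2 - 3/49v^3w^2 + 12/7u^2w^2 - 3/49v^2w^2 - 7u^3 + 3u^2v - 36/49uw^2 + 3u^2 → -3/49v^3w^2 + 12/7u^2w^2 - 3/49v^2w^2 - 7u^3 + 3u^2v + uv^2 - 36/49uw^2 - 3/7v^3 + 3u^2 - 3/7v^2
  leading term v^3w^2: subtract (3/49v^2w)·f_2 from -3/49v^3w^2 + 12/7u^2w^2 - 3/49v^2w^2 - 7u^3 + 3u^2v + uv^2 - 36/49uw^2 - 3/7v^3 + 3u^2 - 3/7v^2 → 12/7u^2w^2 + 3/7uv^2w - 3/49v^2w^2 - 7u^3 + 3u^2v + uv^2 - 36/49uw^2 - 3/7v^3 - 18/49v^2w + 3u^2 - 3/7v^2
  leading term u^2w^2: subtract (12/7u)·f_1 from 12/7u^2w^2 + 3/7uv^2w - 3/49v^2w^2 - 7u^3 + 3u^2v + uv^2 - 36/49uw^2 - 3/7v^3 - 18/49v^2w + 3u^2 - 3/7v^2 → 3/7uv^2w - 3/49v^2w^2 - 7u^3 + 3u^2v + uv^2 - 36/49uw^2 - 3/7v^3 - 18/49v^2w + 15u^2 - 36/7uv - 3/7v^2 - 36/7u
  leading term uv^2w: subtract (-3/7uv)·f_2 from 3/7uv^2w - 3/49v^2w^2 - 7u^3 + 3u^2v + uv^2 - 36/49uw^2 - 3/7v^3 - 18/49v^2w + 15u^2 - 36/7uv - 3/7v^2 - 36/7u → -3/49v^2w^2 - 7u^3 + uv^2 - 36/49uw^2 - 3/7v^3 - 18/49v^2w + 15u^2 - 18/7uv - 3/7v^2 - 36/7u
  leading term v^2w^2: subtract (3/49vw)·f_2 from -3/49v^2w^2 - 7u^3 + uv^2 - 36/49uw^2 - 3/7v^3 - 18/49v^2w + 15u^2 - 18/7uv - 3/7v^2 - 36/7u → -7u^3 + uv^2 + 3/7uvw - 36/49uw^2 - 3/7v^3 - 18/49v^2w + 15u^2 - 18/7uv - 3/7v^2 - 18/49vw - 36/7u
  leading term u^3: subtract (-1)·g_4 from -7u^3 + uv^2 + 3/7uvw - 36/49uw^2 - 3/7v^3 - 18/49v^2w + 15u^2 - 18/7uv - 3/7v^2 - 18/49vw - 36/7u → 3/7uvw - 36/49uw^2 - 18/49v^2w + 3u^2 - 18/7uv - 18/49vw
  leading term uvw: subtract (-3/7u)·f_2 from 3/7uvw - 36/49uw^2 - 18/49v^2w + 3u^2 - 18/7uv - 18/49vw → -36/49uw^2 - 18/49v^2w - 18/7uv - 18/49vw + 18/7u
  leading term uw^2: subtract (-36/49)·f_1 from -36/49uw^2 - 18/49v^2w - 18/7uv - 18/49vw + 18/7u → -18/49v^2w - 18/7uv - 18/49vw - 18/7u + 108/49v + 108/49
  leading term v^2w: subtract (18/49v)·f_2 from -18/49v^2w - 18/7uv - 18/49vw - 18/7u + 108/49v + 108/49 → -18/49vw - 18/7u + 108/49
  leading term vw: subtract (18/49)·f_2 from -18/49vw - 18/7u + 108/49 → 0
  remainder 0.

S(f_2,g_4): leading monomials are coprime, so the S-polynomial reduces to 0 (Buchberger's first criterion).
S(g_3,g_4): lcm = u^3w. S = 1/7uv^2w - 3/49v^3w + u^2v + 6/7u^2w - 3/7uv^2 - 3/49v^2w - 3/7uv - 36/49uw.
  leading term uv^2w: subtract (-1/7uv)·f_2 from 1/7uv^2w - 3/49v^3w + u^2v + 6/7u^2w - 3/7uv^2 - 3/49v^2w - 3/7uv - 36/49uw → -3/49v^3w + 6/7u^2w - 3/7uv^2 - 3/49v^2w + 3/7uv - 36/49uw
  leading term v^3w: subtract (3/49v^2)·f_2 from -3/49v^3w + 6/7u^2w - 3/7uv^2 - 3/49v^2w + 3/7uv - 36/49uw → 6/7u^2w - 3/49v^2w + 3/7uv - 36/49uw - 18/49v^2
  leading term u^2w: subtract (-6/49)·g_3 from 6/7u^2w - 3/49v^2w + 3/7uv - 36/49uw - 18/49v^2 → -3/49v^2w - 3/7uv + 18/49v
  leading term v^2w: subtract (3/49v)·f_2 from -3/49v^2w - 3/7uv + 18/49v → 0
  remainder 0.

Every S-polynomial of the final basis reduces to 0, so we have a Gröbner basis.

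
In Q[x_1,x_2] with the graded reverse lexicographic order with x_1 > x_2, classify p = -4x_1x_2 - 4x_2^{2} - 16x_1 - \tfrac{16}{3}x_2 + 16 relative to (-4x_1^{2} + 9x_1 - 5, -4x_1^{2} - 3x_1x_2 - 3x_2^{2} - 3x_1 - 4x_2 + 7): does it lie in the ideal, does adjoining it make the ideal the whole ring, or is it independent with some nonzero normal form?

First compute the reduced Gröbner basis of I by Buchberger's algorithm.
f_1 = -4x_1^{2} + 9x_1 - 5, LT = x_1^{2}.
f_2 = -4x_1^{2} - 3x_1x_2 - 3x_2^{2} - 3x_1 - 4x_2 + 7, LT = x_1^{2}.

S(f_1,f_2): lcm = x_1^{2}. S = -\tfrac{3}{4}x_1x_2 - \tfrac{3}{4}x_2^{2} - 3x_1 - x_2 + 3.
  leading term x_1x_2: no divisor's leading term divides it; move -\tfrac{3}{4}x_1x_2 to the remainder.
  leading term x_2^{2}: no divisor's leading term divides it; move -\tfrac{3}{4}x_2^{2} to the remainder.
  leading term x_1: no divisor's leading term divides it; move -3x_1 to the remainder.
  leading term x_2: no divisor's leading term divides it; move -x_2 to the remainder.
  leading term 1: no divisor's leading term divides it; move 3 to the remainder.
  remainder -\tfrac{3}{4}x_1x_2 - \tfrac{3}{4}x_2^{2} - 3x_1 - x_2 + 3 ≠ 0; add h_3 = -\tfrac{3}{4}x_1x_2 - \tfrac{3}{4}x_2^{2} - 3x_1 - x_2 + 3 to the basis.

S(f_1,h_3): lcm = x_1^{2}x_2. S = -x_1x_2^{2} - 4x_1^{2} - \tfrac{43}{12}x_1x_2 + 4x_1 + \tfrac{5}{4}x_2.
  leading term x_1x_2^{2}: subtract (\tfrac{4}{3}x_2)·h_3 from -x_1x_2^{2} - 4x_1^{2} - \tfrac{43}{12}x_1x_2 + 4x_1 + \tfrac{5}{4}x_2 → x_2^{3} - 4x_1^{2} + \tfrac{5}{12}x_1x_2 + \tfrac{4}{3}x_2^{2} + 4x_1 - \tfrac{11}{4}x_2
  leading term x_2^{3}: no divisor's leading term divides it; move x_2^{3} to the remainder.
  leading term x_1^{2}: subtract (1)·f_1 from -4x_1^{2} + \tfrac{5}{12}x_1x_2 + \tfrac{4}{3}x_2^{2} + 4x_1 - \tfrac{11}{4}x_2 → \tfrac{5}{12}x_1x_2 + \tfrac{4}{3}x_2^{2} - 5x_1 - \tfrac{11}{4}x_2 + 5
  leading term x_1x_2: subtract (-\tfrac{5}{9})·h_3 from \tfrac{5}{12}x_1x_2 + \tfrac{4}{3}x_2^{2} - 5x_1 - \tfrac{11}{4}x_2 + 5 → \tfrac{11}{12}x_2^{2} - \tfrac{20}{3}x_1 - \tfrac{119}{36}x_2 + \tfrac{20}{3}
  leading term x_2^{2}: no divisor's leading term divides it; move \tfrac{11}{12}x_2^{2} to the remainder.
  leading term x_1: no divisor's leading term divides it; move -\tfrac{20}{3}x_1 to the remainder.
  leading term x_2: no divisor's leading term divides it; move -\tfrac{119}{36}x_2 to the remainder.
  leading term 1: no divisor's leading term divides it; move \tfrac{20}{3} to the remainder.
  remainder x_2^{3} + \tfrac{11}{12}x_2^{2} - \tfrac{20}{3}x_1 - \tfrac{119}{36}x_2 + \tfrac{20}{3} ≠ 0; add h_4 = x_2^{3} + \tfrac{11}{12}x_2^{2} - \tfrac{20}{3}x_1 - \tfrac{119}{36}x_2 + \tfrac{20}{3} to the basis.

The other S-polynomials (S(f_2,h_3), S(f_1,h_4), S(f_2,h_4), S(h_3,h_4)) all reduce to 0 modulo the current basis, so we have a Gröbner basis.
Inter-reduce: drop elements whose leading term is divisible by another's, tail-reduce, and make monic.
Reduced Gröbner basis: {x_2^{3} + \tfrac{11}{12}x_2^{2} - \tfrac{20}{3}x_1 - \tfrac{119}{36}x_2 + \tfrac{20}{3}, x_1^{2} - \tfrac{9}{4}x_1 + \tfrac{5}{4}, x_1x_2 + x_2^{2} + 4x_1 + \tfrac{4}{3}x_2 - 4}.
Label its elements g_1 = x_2^{3} + \tfrac{11}{12}x_2^{2} - \tfrac{20}{3}x_1 - \tfrac{119}{36}x_2 + \tfrac{20}{3}, g_2 = x_1^{2} - \tfrac{9}{4}x_1 + \tfrac{5}{4}, g_3 = x_1x_2 + x_2^{2} + 4x_1 + \tfrac{4}{3}x_2 - 4.

Reduce p = -4x_1x_2 - 4x_2^{2} - 16x_1 - \tfrac{16}{3}x_2 + 16 modulo G:
  leading term x_1x_2: subtract (-4)·g_3 from -4x_1x_2 - 4x_2^{2} - 16x_1 - \tfrac{16}{3}x_2 + 16 → 0
  normal form = 0.
Since the normal form is 0, p ∈ I.

Ideal membership is decidable via reduction modulo a Gröbner basis.

-4x_1x_2 - 4x_2^{2} - 16x_1 - \tfrac{16}{3}x_2 + 16 lies in I (it reduces to 0).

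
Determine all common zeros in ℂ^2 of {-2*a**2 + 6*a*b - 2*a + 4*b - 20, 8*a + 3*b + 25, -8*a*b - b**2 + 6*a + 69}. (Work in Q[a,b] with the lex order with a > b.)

Compute a lex Gröbner basis by Buchberger's algorithm.
f_1 = -2*a**2 + 6*a*b - 2*a + 4*b - 20, LT = a**2.
f_2 = 8*a + 3*b + 25, LT = a.
f_3 = -8*a*b + 6*a - b**2 + 69, LT = a*b.

S(f_1,f_2): lcm = a**2. S = -27/8*a*b - 17/8*a - 2*b + 10.
  leading term a*b: subtract (-27/64*b)·f_2 from -27/8*a*b - 17/8*a - 2*b + 10 → -17/8*a + 81/64*b**2 + 547/64*b + 10
  leading term a: subtract (-17/64)·f_2 from -17/8*a + 81/64*b**2 + 547/64*b + 10 → 81/64*b**2 + 299/32*b + 1065/64
  leading term b**2: no divisor's leading term divides it; move 81/64*b**2 to the remainder.
  leading term b: no divisor's leading term divides it; move 299/32*b to the remainder.
  leading term 1: no divisor's leading term divides it; move 1065/64 to the remainder.
  remainder 81/64*b**2 + 299/32*b + 1065/64 ≠ 0; add h_4 = 81/64*b**2 + 299/32*b + 1065/64 to the basis.

S(f_1,f_3): lcm = a**2*b. S = 3/4*a**2 - 25/8*a*b**2 + a*b + 69/8*a - 2*b**2 + 10*b.
  leading term a**2: subtract (-3/8)·f_1 from 3/4*a**2 - 25/8*a*b**2 + a*b + 69/8*a - 2*b**2 + 10*b → -25/8*a*b**2 + 13/4*a*b + 63/8*a - 2*b**2 + 23/2*b - 15/2
  leading term a*b**2: subtract (-25/64*b**2)·f_2 from -25/8*a*b**2 + 13/4*a*b + 63/8*a - 2*b**2 + 23/2*b - 15/2 → 13/4*a*b + 63/8*a + 75/64*b**3 + 497/64*b**2 + 23/2*b - 15/2
  leading term a*b: subtract (13/32*b)·f_2 from 13/4*a*b + 63/8*a + 75/64*b**3 + 497/64*b**2 + 23/2*b - 15/2 → 63/8*a + 75/64*b**3 + 419/64*b**2 + 43/32*b - 15/2
  leading term a: subtract (63/64)·f_2 from 63/8*a + 75/64*b**3 + 419/64*b**2 + 43/32*b - 15/2 → 75/64*b**3 + 419/64*b**2 - 103/64*b - 2055/64
  leading term b**3: subtract (25/27*b)·h_4 from 75/64*b**3 + 419/64*b**2 - 103/64*b - 2055/64 → -3637/1728*b**2 - 4901/288*b - 2055/64
  leading term b**2: subtract (-3637/2187)·h_4 from -3637/1728*b**2 - 4901/288*b - 2055/64 → -12935/8748*b - 12935/2916
  leading term b: no divisor's leading term divides it; move -12935/8748*b to the remainder.
  leading term 1: no divisor's leading term divides it; move -12935/2916 to the remainder.
  remainder -12935/8748*b - 12935/2916 ≠ 0; add h_5 = -12935/8748*b - 12935/2916 to the basis.

S(f_2,f_3): lcm = a*b. S = 3/4*a + 1/4*b**2 + 25/8*b + 69/8.
  leading term a: subtract (3/32)·f_2 from 3/4*a + 1/4*b**2 + 25/8*b + 69/8 → 1/4*b**2 + 91/32*b + 201/32
  leading term b**2: subtract (16/81)·h_4 from 1/4*b**2 + 91/32*b + 201/32 → 2587/2592*b + 2587/864
  leading term b: subtract (-27/40)·h_5 from 2587/2592*b + 2587/864 → 0
  remainder 0.

S(f_1,h_4): leading monomials are coprime, so the S-polynomial reduces to 0 (Buchberger's first criterion).
S(f_2,h_4): leading monomials are coprime, so the S-polynomial reduces to 0 (Buchberger's first criterion).
S(f_3,h_4): lcm = a*b**2. S = -2635/324*a*b - 355/27*a + 1/8*b**3 - 69/8*b.
  leading term a*b: subtract (-2635/2592*b)·f_2 from -2635/324*a*b - 355/27*a + 1/8*b**3 - 69/8*b → -355/27*a + 1/8*b**3 + 2635/864*b**2 + 43519/2592*b
  leading term a: subtract (-355/216)·f_2 from -355/27*a + 1/8*b**3 + 2635/864*b**2 + 43519/2592*b → 1/8*b**3 + 2635/864*b**2 + 56299/2592*b + 8875/216
  leading term b**3: subtract (8/81*b)·h_4 from 1/8*b**3 + 2635/864*b**2 + 56299/2592*b + 8875/216 → 5513/2592*b**2 + 52039/2592*b + 8875/216
  leading term b**2: subtract (11026/6561)·h_4 from 5513/2592*b**2 + 52039/2592*b + 8875/216 → 918385/209952*b + 918385/69984
  leading term b: subtract (-71/24)·h_5 from 918385/209952*b + 918385/69984 → 0
  remainder 0.

S(f_1,h_5): leading monomials are coprime, so the S-polynomial reduces to 0 (Buchberger's first criterion).
S(f_2,h_5): leading monomials are coprime, so the S-polynomial reduces to 0 (Buchberger's first criterion).
S(f_3,h_5): lcm = a*b. S = -15/4*a + 1/8*b**2 - 69/8.
  leading term a: subtract (-15/32)·f_2 from -15/4*a + 1/8*b**2 - 69/8 → 1/8*b**2 + 45/32*b + 99/32
  leading term b**2: subtract (8/81)·h_4 from 1/8*b**2 + 45/32*b + 99/32 → 1253/2592*b + 1253/864
  leading term b: subtract (-33831/103480)·h_5 from 1253/2592*b + 1253/864 → 0
  remainder 0.

S(h_4,h_5): lcm = b**2. S = 355/81*b + 355/27.
  leading term b: subtract (-7668/2587)·h_5 from 355/81*b + 355/27 → 0
  remainder 0.

Every S-polynomial of the final basis reduces to 0, so we have a Gröbner basis.
Inter-reduce: drop elements whose leading term is divisible by another's, tail-reduce, and make monic.
Reduced Gröbner basis: {a + 2, b + 3}.

A lex Gröbner basis eliminates variables successively. Here b + 3 depends only on b, with roots {-3}; lifting each root through the earlier basis elements recovers the full solutions.
  b = -3: the earlier basis element becomes a + 2 = 0, giving a = -2 — point (-2, -3).
Each listed point satisfies every original equation (direct substitution).

{(-2, -3)}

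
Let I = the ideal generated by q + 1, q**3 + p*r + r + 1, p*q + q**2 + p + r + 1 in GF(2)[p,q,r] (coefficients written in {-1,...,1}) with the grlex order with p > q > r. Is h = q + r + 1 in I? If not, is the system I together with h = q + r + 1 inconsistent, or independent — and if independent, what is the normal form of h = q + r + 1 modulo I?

q + r + 1 lies in I (it reduces to 0).

First compute the reduced Gröbner basis of I by Buchberger's algorithm.
f_1 = q + 1, LT = q.
f_2 = q**3 + p*r + r + 1, LT = q**3.
f_3 = p*q + q**2 + p + r + 1, LT = p*q.

S(f_1,f_2): lcm = q**3. S = p*r + q**2 + r + 1.
  leading term p*r: no divisor's leading term divides it; move p*r to the remainder.
  leading term q**2: subtract (q)·f_1 from q**2 + r + 1 → q + r + 1
  leading term q: subtract (1)·f_1 from q + r + 1 → r
  leading term r: no divisor's leading term divides it; move r to the remainder.
  remainder p*r + r ≠ 0; add k_4 = p*r + r to the basis.

S(f_1,f_3): lcm = p*q. S = q**2 + r + 1.
  leading term q**2: subtract (q)·f_1 from q**2 + r + 1 → q + r + 1
  leading term q: subtract (1)·f_1 from q + r + 1 → r
  leading term r: no divisor's leading term divides it; move r to the remainder.
  remainder r ≠ 0; add k_5 = r to the basis.

The other S-polynomials (S(f_2,f_3), S(f_1,k_4), S(f_2,k_4), S(f_3,k_4), S(f_1,k_5), S(f_2,k_5), S(f_3,k_5), S(k_4,k_5)) all reduce to 0 modulo the current basis, so we have a Gröbner basis.
Inter-reduce: drop elements whose leading term is divisible by another's, tail-reduce, and make monic.
Reduced Gröbner basis: {q + 1, r}.
Label its elements g_1 = q + 1, g_2 = r.

Reduce h = q + r + 1 modulo G:
  leading term q: subtract (1)·g_1 from q + r + 1 → r
  leading term r: subtract (1)·g_2 from r → 0
  normal form = 0.
Since the normal form is 0, h ∈ I.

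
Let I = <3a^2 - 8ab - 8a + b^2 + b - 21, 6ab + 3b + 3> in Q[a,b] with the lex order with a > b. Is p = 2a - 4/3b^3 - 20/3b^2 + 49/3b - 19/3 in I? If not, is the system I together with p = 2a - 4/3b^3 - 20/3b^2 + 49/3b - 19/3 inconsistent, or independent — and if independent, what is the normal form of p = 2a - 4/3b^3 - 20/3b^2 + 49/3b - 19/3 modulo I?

2a - 4/3b^3 - 20/3b^2 + 49/3b - 19/3 lies in I (it reduces to 0).

First compute the reduced Gröbner basis of I by Buchberger's algorithm.
f_1 = 3a^2 - 8ab - 8a + b^2 + b - 21, LT = a^2.
f_2 = 6ab + 3b + 3, LT = ab.

S(f_1,f_2): lcm = a^2b. S = -8/3ab^2 - 19/6ab - 1/2a + 1/3b^3 + 1/3b^2 - 7b.
  reduce S modulo (f_1, f_2):
  remainder -1/2a + 1/3b^3 + 5/3b^2 - 49/12b + 19/12 ≠ 0; add h_3 = -1/2a + 1/3b^3 + 5/3b^2 - 49/12b + 19/12 to the basis.

S(f_2,h_3): lcm = ab. S = 2/3b^4 + 10/3b^3 - 49/6b^2 + 11/3b + 1/2.
  reduce S modulo (f_1, f_2, h_3):
  remainder 2/3b^4 + 10/3b^3 - 49/6b^2 + 11/3b + 1/2 ≠ 0; add h_4 = 2/3b^4 + 10/3b^3 - 49/6b^2 + 11/3b + 1/2 to the basis.

The other S-polynomials (S(f_1,h_3), S(f_1,h_4), S(f_2,h_4), S(h_3,h_4)) all reduce to 0 modulo the current basis, so we have a Gröbner basis.
Inter-reduce: drop elements whose leading term is divisible by another's, tail-reduce, and make monic.
Reduced Gröbner basis: {a - 2/3b^3 - 10/3b^2 + 49/6b - 19/6, b^4 + 5b^3 - 49/4b^2 + 11/2b + 3/4}.
Label its elements g_1 = a - 2/3b^3 - 10/3b^2 + 49/6b - 19/6, g_2 = b^4 + 5b^3 - 49/4b^2 + 11/2b + 3/4.

Reduce p = 2a - 4/3b^3 - 20/3b^2 + 49/3b - 19/3 modulo G:
  leading term a: subtract (2)·g_1 from 2a - 4/3b^3 - 20/3b^2 + 49/3b - 19/3 → 0
  normal form = 0.
Since the normal form is 0, p ∈ I.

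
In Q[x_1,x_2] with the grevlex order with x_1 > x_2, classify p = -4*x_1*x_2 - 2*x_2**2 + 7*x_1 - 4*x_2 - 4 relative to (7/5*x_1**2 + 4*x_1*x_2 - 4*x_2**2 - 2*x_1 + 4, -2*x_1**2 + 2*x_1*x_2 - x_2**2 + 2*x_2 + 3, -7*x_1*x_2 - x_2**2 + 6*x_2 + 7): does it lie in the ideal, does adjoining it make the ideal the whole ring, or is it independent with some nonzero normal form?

Adjoining -4*x_1*x_2 - 2*x_2**2 + 7*x_1 - 4*x_2 - 4 makes the ideal the whole ring: the system is inconsistent.

First compute the reduced Gröbner basis of I by Buchberger's algorithm.
f_1 = 7/5*x_1**2 + 4*x_1*x_2 - 4*x_2**2 - 2*x_1 + 4, LT = x_1**2.
f_2 = -2*x_1**2 + 2*x_1*x_2 - x_2**2 + 2*x_2 + 3, LT = x_1**2.
f_3 = -7*x_1*x_2 - x_2**2 + 6*x_2 + 7, LT = x_1*x_2.

S(f_1,f_2): lcm = x_1**2. S = 27/7*x_1*x_2 - 47/14*x_2**2 - 10/7*x_1 + x_2 + 61/14.
  leading term x_1*x_2: subtract (-27/49)·f_3 from 27/7*x_1*x_2 - 47/14*x_2**2 - 10/7*x_1 + x_2 + 61/14 → -383/98*x_2**2 - 10/7*x_1 + 211/49*x_2 + 115/14
  leading term x_2**2: no divisor's leading term divides it; move -383/98*x_2**2 to the remainder.
  leading term x_1: no divisor's leading term divides it; move -10/7*x_1 to the remainder.
  leading term x_2: no divisor's leading term divides it; move 211/49*x_2 to the remainder.
  leading term 1: no divisor's leading term divides it; move 115/14 to the remainder.
  remainder -383/98*x_2**2 - 10/7*x_1 + 211/49*x_2 + 115/14 ≠ 0; add h_4 = -383/98*x_2**2 - 10/7*x_1 + 211/49*x_2 + 115/14 to the basis.

S(f_1,f_3): lcm = x_1**2*x_2. S = 19/7*x_1*x_2**2 - 20/7*x_2**3 - 4/7*x_1*x_2 + x_1 + 20/7*x_2.
  leading term x_1*x_2**2: subtract (-19/49*x_2)·f_3 from 19/7*x_1*x_2**2 - 20/7*x_2**3 - 4/7*x_1*x_2 + x_1 + 20/7*x_2 → -159/49*x_2**3 - 4/7*x_1*x_2 + 114/49*x_2**2 + x_1 + 39/7*x_2
  leading term x_2**3: subtract (318/383*x_2)·h_4 from -159/49*x_2**3 - 4/7*x_1*x_2 + 114/49*x_2**2 + x_1 + 39/7*x_2 → 1648/2681*x_1*x_2 - 3348/2681*x_2**2 + x_1 - 3348/2681*x_2
  leading term x_1*x_2: subtract (-1648/18767)·f_3 from 1648/2681*x_1*x_2 - 3348/2681*x_2**2 + x_1 - 3348/2681*x_2 → -25084/18767*x_2**2 + x_1 - 13548/18767*x_2 + 1648/2681
  leading term x_2**2: subtract (50168/146689)·h_4 from -25084/18767*x_2**2 + x_1 - 13548/18767*x_2 + 1648/2681 → 1528503/1026823*x_1 - 2253476/1026823*x_2 - 2253476/1026823
  leading term x_1: no divisor's leading term divides it; move 1528503/1026823*x_1 to the remainder.
  leading term x_2: no divisor's leading term divides it; move -2253476/1026823*x_2 to the remainder.
  leading term 1: no divisor's leading term divides it; move -2253476/1026823 to the remainder.
  remainder 1528503/1026823*x_1 - 2253476/1026823*x_2 - 2253476/1026823 ≠ 0; add h_5 = 1528503/1026823*x_1 - 2253476/1026823*x_2 - 2253476/1026823 to the basis.

S(f_3,h_4): lcm = x_1*x_2**2. S = 1/7*x_2**3 - 140/383*x_1**2 + 422/383*x_1*x_2 - 6/7*x_2**2 + 805/383*x_1 - x_2.
  leading term x_2**3: subtract (-14/383*x_2)·h_4 from 1/7*x_2**3 - 140/383*x_1**2 + 422/383*x_1*x_2 - 6/7*x_2**2 + 805/383*x_1 - x_2 → -140/383*x_1**2 + 402/383*x_1*x_2 - 268/383*x_2**2 + 805/383*x_1 - 268/383*x_2
  leading term x_1**2: subtract (-100/383)·f_1 from -140/383*x_1**2 + 402/383*x_1*x_2 - 268/383*x_2**2 + 805/383*x_1 - 268/383*x_2 → 802/383*x_1*x_2 - 668/383*x_2**2 + 605/383*x_1 - 268/383*x_2 + 400/383
  leading term x_1*x_2: subtract (-802/2681)·f_3 from 802/383*x_1*x_2 - 668/383*x_2**2 + 605/383*x_1 - 268/383*x_2 + 400/383 → -5478/2681*x_2**2 + 605/383*x_1 + 2936/2681*x_2 + 1202/383
  leading term x_2**2: subtract (76692/146689)·h_4 from -5478/2681*x_2**2 + 605/383*x_1 + 2936/2681*x_2 + 1202/383 → 341275/146689*x_1 - 169604/146689*x_2 - 169604/146689
  leading term x_1: subtract (2388925/1528503)·h_5 from 341275/146689*x_1 - 169604/146689*x_2 - 169604/146689 → 1331109136/585416649*x_2 + 1331109136/585416649
  leading term x_2: no divisor's leading term divides it; move 1331109136/585416649*x_2 to the remainder.
  leading term 1: no divisor's leading term divides it; move 1331109136/585416649 to the remainder.
  remainder 1331109136/585416649*x_2 + 1331109136/585416649 ≠ 0; add h_6 = 1331109136/585416649*x_2 + 1331109136/585416649 to the basis.

The other S-polynomials (S(f_2,f_3), S(f_1,h_4), S(f_2,h_4), S(f_1,h_5), S(f_2,h_5), S(f_3,h_5), S(h_4,h_5), S(f_1,h_6), S(f_2,h_6), S(f_3,h_6), S(h_4,h_6), S(h_5,h_6)) all reduce to 0 modulo the current basis, so we have a Gröbner basis.
Inter-reduce: drop elements whose leading term is divisible by another's, tail-reduce, and make monic.
Reduced Gröbner basis: {x_1, x_2 + 1}.
Label its elements g_1 = x_1, g_2 = x_2 + 1.

Reduce p = -4*x_1*x_2 - 2*x_2**2 + 7*x_1 - 4*x_2 - 4 modulo G:
  leading term x_1*x_2: subtract (-4*x_2)·g_1 from -4*x_1*x_2 - 2*x_2**2 + 7*x_1 - 4*x_2 - 4 → -2*x_2**2 + 7*x_1 - 4*x_2 - 4
  leading term x_2**2: subtract (-2*x_2)·g_2 from -2*x_2**2 + 7*x_1 - 4*x_2 - 4 → 7*x_1 - 2*x_2 - 4
  leading term x_1: subtract (7)·g_1 from 7*x_1 - 2*x_2 - 4 → -2*x_2 - 4
  leading term x_2: subtract (-2)·g_2 from -2*x_2 - 4 → -2
  leading term 1: no divisor's leading term divides it; move -2 to the remainder.
  normal form = -2.
The normal form is nonzero, so p ∉ I. Since p minus its normal form lies in I, I + (p) = I + (r) where r = -2; decide whether this ideal is the whole ring.
Here r = -2 is a nonzero constant, hence a unit: 1 ∈ I + (p), the Gröbner basis of I + (p) is {1}, and the enlarged system has no common solution — adjoining p is inconsistent.

The remainder on division by a Gröbner basis is unique — it is the normal form.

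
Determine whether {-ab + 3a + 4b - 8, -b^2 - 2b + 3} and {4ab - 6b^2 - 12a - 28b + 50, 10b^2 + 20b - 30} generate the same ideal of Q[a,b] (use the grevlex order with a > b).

Since reduced Gröbner bases are canonical representatives of ideals under a given ordering, it suffices to compute and compare them.
Buchberger on the first generating set:
f_1 = -ab + 3a + 4b - 8, LT = ab.
f_2 = -b^2 - 2b + 3, LT = b^2.

S(f_1,f_2): lcm = ab^2. S = -5ab - 4b^2 + 3a + 8b.
  leading term ab: subtract (5)·f_1 from -5ab - 4b^2 + 3a + 8b → -4b^2 - 12a - 12b + 40
  leading term b^2: subtract (4)·f_2 from -4b^2 - 12a - 12b + 40 → -12a - 4b + 28
  leading term a: no divisor's leading term divides it; move -12a to the remainder.
  leading term b: no divisor's leading term divides it; move -4b to the remainder.
  leading term 1: no divisor's leading term divides it; move 28 to the remainder.
  remainder -12a - 4b + 28 ≠ 0; add g_3 = -12a - 4b + 28 to the basis.

S(f_1,g_3): lcm = ab. S = -1/3b^2 - 3a - 5/3b + 8.
  leading term b^2: subtract (1/3)·f_2 from -1/3b^2 - 3a - 5/3b + 8 → -3a - b + 7
  leading term a: subtract (1/4)·g_3 from -3a - b + 7 → 0
  remainder 0.

S(f_2,g_3): leading monomials are coprime, so the S-polynomial reduces to 0 (Buchberger's first criterion).
Every S-polynomial of the final basis reduces to 0, so we have a Gröbner basis.
Inter-reduce: drop elements whose leading term is divisible by another's, tail-reduce, and make monic.
Reduced Gröbner basis: {b^2 + 2b - 3, a + 1/3b - 7/3}.

Buchberger on the second generating set:
h_1 = 4ab - 6b^2 - 12a - 28b + 50, LT = ab.
h_2 = 10b^2 + 20b - 30, LT = b^2.

S(h_1,h_2): lcm = ab^2. S = -3/2b^3 - 5ab - 7b^2 + 3a + 25/2b.
  leading term b^3: subtract (-3/20b)·h_2 from -3/2b^3 - 5ab - 7b^2 + 3a + 25/2b → -5ab - 4b^2 + 3a + 8b
  leading term ab: subtract (-5/4)·h_1 from -5ab - 4b^2 + 3a + 8b → -23/2b^2 - 12a - 27b + 125/2
  leading term b^2: subtract (-23/20)·h_2 from -23/2b^2 - 12a - 27b + 125/2 → -12a - 4b + 28
  leading term a: no divisor's leading term divides it; move -12a to the remainder.
  leading term b: no divisor's leading term divides it; move -4b to the remainder.
  leading term 1: no divisor's leading term divides it; move 28 to the remainder.
  remainder -12a - 4b + 28 ≠ 0; add k_3 = -12a - 4b + 28 to the basis.

S(h_1,k_3): lcm = ab. S = -11/6b^2 - 3a - 14/3b + 25/2.
  leading term b^2: subtract (-11/60)·h_2 from -11/6b^2 - 3a - 14/3b + 25/2 → -3a - b + 7
  leading term a: subtract (1/4)·k_3 from -3a - b + 7 → 0
  remainder 0.

S(h_2,k_3): leading monomials are coprime, so the S-polynomial reduces to 0 (Buchberger's first criterion).
Every S-polynomial of the final basis reduces to 0, so we have a Gröbner basis.
Inter-reduce: drop elements whose leading term is divisible by another's, tail-reduce, and make monic.
Reduced Gröbner basis: {b^2 + 2b - 3, a + 1/3b - 7/3}.

Same reduced basis, so the two generating sets span the same ideal.

Yes, the ideals are equal.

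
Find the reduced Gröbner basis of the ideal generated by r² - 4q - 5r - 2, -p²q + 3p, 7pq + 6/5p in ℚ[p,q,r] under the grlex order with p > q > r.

G = {p² + 35/2p, pq + 6/35p, r² - 4q - 5r - 2}

f_1 = r² - 4q - 5r - 2, LT = r².
f_2 = -p²q + 3p, LT = p²q.
f_3 = 7pq + 6/5p, LT = pq.

S(f_2,f_3): lcm = p²q. S = -6/35p² - 3p.
  leading term p²: no divisor's leading term divides it; move -6/35p² to the remainder.
  leading term p: no divisor's leading term divides it; move -3p to the remainder.
  remainder -6/35p² - 3p ≠ 0; add g_4 = -6/35p² - 3p to the basis.

The other S-polynomials (S(f_1,f_2), S(f_1,f_3), S(f_1,g_4), S(f_2,g_4), S(f_3,g_4)) all reduce to 0 modulo the current basis, so we have a Gröbner basis.
Inter-reduce: drop elements whose leading term is divisible by another's, tail-reduce, and make monic.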